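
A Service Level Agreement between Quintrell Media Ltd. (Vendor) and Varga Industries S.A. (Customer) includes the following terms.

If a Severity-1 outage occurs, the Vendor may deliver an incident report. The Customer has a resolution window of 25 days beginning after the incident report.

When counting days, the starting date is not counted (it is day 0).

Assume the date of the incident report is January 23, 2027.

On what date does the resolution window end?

Adding 25 calendar days to January 23, 2027 gives February 17, 2027, which is the last day of the resolution window.

February 17, 2027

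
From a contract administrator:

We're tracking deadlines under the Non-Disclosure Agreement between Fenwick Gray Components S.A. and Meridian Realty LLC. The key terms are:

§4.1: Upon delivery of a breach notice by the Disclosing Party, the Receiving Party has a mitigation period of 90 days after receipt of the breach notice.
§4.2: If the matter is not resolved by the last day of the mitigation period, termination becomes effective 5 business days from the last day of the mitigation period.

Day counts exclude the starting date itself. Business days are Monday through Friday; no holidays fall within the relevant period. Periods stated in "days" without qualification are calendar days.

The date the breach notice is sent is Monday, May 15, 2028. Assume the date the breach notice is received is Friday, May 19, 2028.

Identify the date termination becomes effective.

The last day of the mitigation period: May 19, 2028 + 90 days = August 17, 2028.
The date termination becomes effective: 5 business days after Thursday, August 17, 2028, skipping weekends — Aug 18, Aug 21, Aug 22, Aug 23, Aug 24 — lands on Thursday, August 24, 2028.

August 24, 2028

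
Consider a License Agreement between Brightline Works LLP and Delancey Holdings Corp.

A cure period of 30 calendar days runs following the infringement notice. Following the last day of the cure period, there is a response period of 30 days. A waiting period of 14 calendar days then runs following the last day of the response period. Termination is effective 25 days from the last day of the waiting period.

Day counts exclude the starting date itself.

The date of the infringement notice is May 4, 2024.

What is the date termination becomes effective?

Aug 11, 2024

The last day of the cure period: May 4, 2024 + 30 days = Jun 3, 2024.
The last day of the response period: Jun 3, 2024 + 30 days = Jul 3, 2024.
The last day of the waiting period: Jul 3, 2024 + 14 days = Jul 17, 2024.
Adding 25 calendar days to Jul 17, 2024 gives Aug 11, 2024, which is the date termination becomes effective.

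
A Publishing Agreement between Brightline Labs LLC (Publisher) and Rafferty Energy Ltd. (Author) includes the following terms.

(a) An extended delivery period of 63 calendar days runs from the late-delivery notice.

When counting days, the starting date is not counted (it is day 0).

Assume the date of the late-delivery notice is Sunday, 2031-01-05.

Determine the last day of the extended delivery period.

2031-03-09

Adding 63 calendar days to 2031-01-05 gives 2031-03-09, which is the last day of the extended delivery period.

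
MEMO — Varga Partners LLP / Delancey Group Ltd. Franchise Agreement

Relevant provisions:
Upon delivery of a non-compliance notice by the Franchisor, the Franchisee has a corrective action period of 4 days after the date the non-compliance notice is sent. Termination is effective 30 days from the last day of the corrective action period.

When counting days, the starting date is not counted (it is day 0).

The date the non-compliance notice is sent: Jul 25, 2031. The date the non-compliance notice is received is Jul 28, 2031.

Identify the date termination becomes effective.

Aug 28, 2031

The last day of the corrective action period: Jul 25, 2031 + 4 days = Jul 29, 2031.
The date termination becomes effective: Jul 29, 2031 + 30 days = Aug 28, 2031.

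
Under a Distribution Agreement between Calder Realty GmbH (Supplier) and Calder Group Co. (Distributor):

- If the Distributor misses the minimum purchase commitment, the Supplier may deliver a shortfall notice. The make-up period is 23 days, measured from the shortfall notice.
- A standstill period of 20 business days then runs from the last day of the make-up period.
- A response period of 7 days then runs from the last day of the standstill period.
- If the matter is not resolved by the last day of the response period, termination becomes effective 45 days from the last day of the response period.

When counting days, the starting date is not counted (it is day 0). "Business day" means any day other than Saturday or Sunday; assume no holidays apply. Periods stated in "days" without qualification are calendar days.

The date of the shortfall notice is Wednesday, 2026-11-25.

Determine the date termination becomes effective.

2027-03-08

The last day of the make-up period: 23 calendar days after 2026-11-25 is 2026-12-18.
The last day of the standstill period: counting 20 business days from Friday, 2026-12-18 (Dec 21, Dec 22, Dec 23, Dec 24, …, Jan 13, Jan 14, Jan 15, skipping weekends) reaches Friday, 2027-01-15.
The last day of the response period: 2027-01-15 + 7 days = 2027-01-22.
The date termination becomes effective: 2027-01-22 + 45 days = 2027-03-08.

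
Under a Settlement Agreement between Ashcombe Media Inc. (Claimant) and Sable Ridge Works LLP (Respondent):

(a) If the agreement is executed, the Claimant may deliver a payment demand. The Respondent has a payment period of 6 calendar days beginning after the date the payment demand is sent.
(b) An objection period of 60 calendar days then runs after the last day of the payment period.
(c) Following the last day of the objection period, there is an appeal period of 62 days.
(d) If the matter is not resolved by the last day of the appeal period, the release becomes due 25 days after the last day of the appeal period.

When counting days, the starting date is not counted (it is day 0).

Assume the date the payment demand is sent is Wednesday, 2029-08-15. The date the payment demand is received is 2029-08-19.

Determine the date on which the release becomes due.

The last day of the payment period: 2029-08-15 + 6 days = 2029-08-21.
The last day of the objection period: 60 calendar days after 2029-08-21 is 2029-10-20.
Adding 62 calendar days to 2029-10-20 gives 2029-12-21, which is the last day of the appeal period.
The date on which the release becomes due: 25 calendar days after 2029-12-21 is 2030-01-15.

2030-01-15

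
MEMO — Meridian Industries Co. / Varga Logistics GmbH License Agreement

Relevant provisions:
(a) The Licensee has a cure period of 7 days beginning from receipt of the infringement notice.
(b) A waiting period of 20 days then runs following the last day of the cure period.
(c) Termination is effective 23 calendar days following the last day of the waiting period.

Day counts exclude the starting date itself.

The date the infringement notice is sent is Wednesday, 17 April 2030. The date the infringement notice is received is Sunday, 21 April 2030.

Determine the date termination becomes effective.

Adding 7 calendar days to 21 April 2030 gives 28 April 2030, which is the last day of the cure period.
The last day of the waiting period: 20 calendar days after 28 April 2030 is 18 May 2030.
Adding 23 calendar days to 18 May 2030 gives 10 June 2030, which is the date termination becomes effective.

10 June 2030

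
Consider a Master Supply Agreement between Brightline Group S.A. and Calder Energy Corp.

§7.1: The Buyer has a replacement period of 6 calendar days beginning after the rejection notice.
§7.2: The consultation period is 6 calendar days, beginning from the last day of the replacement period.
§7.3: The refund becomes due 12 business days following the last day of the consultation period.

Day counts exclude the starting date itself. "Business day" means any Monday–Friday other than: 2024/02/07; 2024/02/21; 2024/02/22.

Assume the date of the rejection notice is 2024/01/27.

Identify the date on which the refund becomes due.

The last day of the replacement period: 2024/01/27 + 6 days = 2024/02/02.
The last day of the consultation period: 6 calendar days after 2024/02/02 is 2024/02/08.
From Thursday, 2024/02/08, 12 business days (Feb 9, Feb 12, Feb 13, Feb 14, …, Feb 26, Feb 27, Feb 28, skipping weekends and the listed holidays on Feb 21, Feb 22) brings us to Wednesday, 2024/02/28, which is the date on which the refund becomes due.

2024/02/28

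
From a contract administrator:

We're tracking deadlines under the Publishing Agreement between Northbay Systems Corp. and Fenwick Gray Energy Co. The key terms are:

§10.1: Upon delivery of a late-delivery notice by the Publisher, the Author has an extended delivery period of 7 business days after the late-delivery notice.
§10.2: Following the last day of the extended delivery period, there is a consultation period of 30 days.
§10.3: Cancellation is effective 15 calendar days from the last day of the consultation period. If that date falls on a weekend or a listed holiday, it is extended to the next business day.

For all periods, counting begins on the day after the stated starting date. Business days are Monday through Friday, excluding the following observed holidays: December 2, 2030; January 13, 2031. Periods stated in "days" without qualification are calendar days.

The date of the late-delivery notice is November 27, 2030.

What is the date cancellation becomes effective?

The last day of the extended delivery period: 7 business days after Wednesday, November 27, 2030, skipping weekends and the listed holiday on Dec 2 — Nov 28, Nov 29, Dec 3, Dec 4, Dec 5, Dec 6, Dec 9 — lands on Monday, December 9, 2030.
Adding 30 calendar days to December 9, 2030 gives January 8, 2031, which is the last day of the consultation period.
The date cancellation becomes effective: 15 calendar days after January 8, 2031 is January 23, 2031. January 23, 2031 is a Thursday and is not a listed holiday, so no roll-forward applies.

January 23, 2031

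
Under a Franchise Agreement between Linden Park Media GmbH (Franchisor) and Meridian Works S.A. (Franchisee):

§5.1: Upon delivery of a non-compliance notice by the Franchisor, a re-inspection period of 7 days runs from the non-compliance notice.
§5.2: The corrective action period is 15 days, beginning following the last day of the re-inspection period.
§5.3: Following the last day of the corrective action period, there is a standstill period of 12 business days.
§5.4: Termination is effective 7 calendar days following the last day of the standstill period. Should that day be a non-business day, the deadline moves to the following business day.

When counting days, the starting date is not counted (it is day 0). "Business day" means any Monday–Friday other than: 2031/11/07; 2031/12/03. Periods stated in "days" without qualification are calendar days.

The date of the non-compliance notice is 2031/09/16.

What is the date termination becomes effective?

2031/10/31

Adding 7 calendar days to 2031/09/16 gives 2031/09/23, which is the last day of the re-inspection period.
Adding 15 calendar days to 2031/09/23 gives 2031/10/08, which is the last day of the corrective action period.
The last day of the standstill period: 12 business days after Wednesday, 2031/10/08, skipping weekends — Oct 9, Oct 10, Oct 13, Oct 14, …, Oct 22, Oct 23, Oct 24 — lands on Friday, 2031/10/24.
The date termination becomes effective: 7 calendar days after 2031/10/24 is 2031/10/31. 2031/10/31 is a Friday and is not a listed holiday, so no roll-forward applies.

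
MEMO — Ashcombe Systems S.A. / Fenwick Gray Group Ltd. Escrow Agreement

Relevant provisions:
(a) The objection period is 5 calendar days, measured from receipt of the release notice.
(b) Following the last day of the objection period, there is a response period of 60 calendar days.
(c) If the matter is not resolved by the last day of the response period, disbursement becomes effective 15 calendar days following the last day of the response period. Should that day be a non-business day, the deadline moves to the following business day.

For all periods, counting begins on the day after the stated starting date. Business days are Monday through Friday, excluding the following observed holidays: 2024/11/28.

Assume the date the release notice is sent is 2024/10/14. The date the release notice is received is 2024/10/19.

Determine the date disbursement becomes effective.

Adding 5 calendar days to 2024/10/19 gives 2024/10/24, which is the last day of the objection period.
Adding 60 calendar days to 2024/10/24 gives 2024/12/23, which is the last day of the response period.
Adding 15 calendar days to 2024/12/23 gives 2025/01/07, which is the date disbursement becomes effective. 2025/01/07 is a Tuesday and is not a listed holiday, so no roll-forward applies.

2025/01/07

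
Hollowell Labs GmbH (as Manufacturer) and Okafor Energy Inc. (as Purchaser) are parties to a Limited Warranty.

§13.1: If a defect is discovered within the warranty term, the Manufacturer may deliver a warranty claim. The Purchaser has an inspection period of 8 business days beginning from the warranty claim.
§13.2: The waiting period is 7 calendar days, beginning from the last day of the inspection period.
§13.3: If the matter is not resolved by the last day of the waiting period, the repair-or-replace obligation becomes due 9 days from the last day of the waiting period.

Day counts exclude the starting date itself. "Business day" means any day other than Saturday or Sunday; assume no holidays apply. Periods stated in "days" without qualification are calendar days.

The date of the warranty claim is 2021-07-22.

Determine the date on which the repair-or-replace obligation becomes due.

2021-08-19

The last day of the inspection period: 8 business days after Thursday, 2021-07-22, skipping weekends — Jul 23, Jul 26, Jul 27, Jul 28, Jul 29, Jul 30, Aug 2, Aug 3 — lands on Tuesday, 2021-08-03.
The last day of the waiting period: 7 calendar days after 2021-08-03 is 2021-08-10.
The date on which the repair-or-replace obligation becomes due: 9 calendar days after 2021-08-10 is 2021-08-19.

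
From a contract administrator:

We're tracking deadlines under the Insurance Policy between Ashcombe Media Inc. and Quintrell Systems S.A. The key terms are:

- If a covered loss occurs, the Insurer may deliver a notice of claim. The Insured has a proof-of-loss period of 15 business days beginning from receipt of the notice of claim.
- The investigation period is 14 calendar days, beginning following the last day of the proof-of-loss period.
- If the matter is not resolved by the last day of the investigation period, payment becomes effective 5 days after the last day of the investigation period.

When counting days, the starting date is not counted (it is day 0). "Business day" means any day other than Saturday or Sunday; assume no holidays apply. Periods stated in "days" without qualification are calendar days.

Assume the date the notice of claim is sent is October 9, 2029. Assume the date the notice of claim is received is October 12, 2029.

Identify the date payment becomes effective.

The last day of the proof-of-loss period: 15 business days after Friday, October 12, 2029, skipping weekends — Oct 15, Oct 16, Oct 17, Oct 18, …, Oct 31, Nov 1, Nov 2 — lands on Friday, November 2, 2029.
The last day of the investigation period: 14 calendar days after November 2, 2029 is November 16, 2029.
The date payment becomes effective: 5 calendar days after November 16, 2029 is November 21, 2029.

November 21, 2029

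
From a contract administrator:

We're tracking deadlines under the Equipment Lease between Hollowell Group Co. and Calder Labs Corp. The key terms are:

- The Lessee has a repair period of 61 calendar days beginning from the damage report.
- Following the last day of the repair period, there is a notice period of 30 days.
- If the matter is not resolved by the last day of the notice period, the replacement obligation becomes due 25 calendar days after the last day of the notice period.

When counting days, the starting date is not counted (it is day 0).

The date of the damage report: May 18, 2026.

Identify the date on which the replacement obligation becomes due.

September 11, 2026

Adding 61 calendar days to May 18, 2026 gives July 18, 2026, which is the last day of the repair period.
The last day of the notice period: 30 calendar days after July 18, 2026 is August 17, 2026.
The date on which the replacement obligation becomes due: August 17, 2026 + 25 days = September 11, 2026.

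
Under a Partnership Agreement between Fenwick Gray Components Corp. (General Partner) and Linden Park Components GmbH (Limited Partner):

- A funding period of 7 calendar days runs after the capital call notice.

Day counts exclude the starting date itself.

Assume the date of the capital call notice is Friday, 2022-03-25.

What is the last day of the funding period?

Adding 7 calendar days to 2022-03-25 gives 2022-04-01, which is the last day of the funding period.

2022-04-01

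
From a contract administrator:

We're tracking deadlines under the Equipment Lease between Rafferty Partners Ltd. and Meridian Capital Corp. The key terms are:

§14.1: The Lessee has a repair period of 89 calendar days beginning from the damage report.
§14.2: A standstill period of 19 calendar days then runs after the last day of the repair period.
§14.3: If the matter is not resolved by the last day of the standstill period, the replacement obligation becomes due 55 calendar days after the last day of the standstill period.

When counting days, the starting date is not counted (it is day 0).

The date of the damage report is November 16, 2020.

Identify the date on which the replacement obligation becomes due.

April 28, 2021

The last day of the repair period: November 16, 2020 + 89 days = February 13, 2021.
Adding 19 calendar days to February 13, 2021 gives March 4, 2021, which is the last day of the standstill period.
Adding 55 calendar days to March 4, 2021 gives April 28, 2021, which is the date on which the replacement obligation becomes due.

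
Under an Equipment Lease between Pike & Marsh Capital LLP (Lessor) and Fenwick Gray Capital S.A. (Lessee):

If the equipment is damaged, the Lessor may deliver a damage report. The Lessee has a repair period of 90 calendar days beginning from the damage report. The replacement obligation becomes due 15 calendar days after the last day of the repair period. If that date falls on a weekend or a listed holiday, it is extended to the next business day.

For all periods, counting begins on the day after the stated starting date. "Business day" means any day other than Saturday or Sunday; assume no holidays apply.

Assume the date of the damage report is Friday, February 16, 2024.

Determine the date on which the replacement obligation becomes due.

May 31, 2024

The last day of the repair period: 90 calendar days after February 16, 2024 is May 16, 2024.
The date on which the replacement obligation becomes due: 15 calendar days after May 16, 2024 is May 31, 2024. May 31, 2024 is a Friday, so no roll-forward applies.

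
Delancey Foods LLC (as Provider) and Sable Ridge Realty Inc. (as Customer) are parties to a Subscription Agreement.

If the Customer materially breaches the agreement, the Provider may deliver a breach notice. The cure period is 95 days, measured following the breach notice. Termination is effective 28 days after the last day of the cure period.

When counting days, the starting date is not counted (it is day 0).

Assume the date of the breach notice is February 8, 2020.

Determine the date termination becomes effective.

The last day of the cure period: February 8, 2020 + 95 days = May 13, 2020.
The date termination becomes effective: 28 calendar days after May 13, 2020 is June 10, 2020.

June 10, 2020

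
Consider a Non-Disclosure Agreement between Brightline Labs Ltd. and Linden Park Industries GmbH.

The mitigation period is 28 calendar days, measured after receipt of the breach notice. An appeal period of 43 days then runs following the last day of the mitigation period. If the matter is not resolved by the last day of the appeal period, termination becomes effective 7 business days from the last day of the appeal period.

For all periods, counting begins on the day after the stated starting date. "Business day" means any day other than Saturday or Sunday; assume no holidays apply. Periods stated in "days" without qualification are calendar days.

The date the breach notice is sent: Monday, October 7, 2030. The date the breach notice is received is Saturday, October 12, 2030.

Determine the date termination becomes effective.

December 31, 2030

The last day of the mitigation period: October 12, 2030 + 28 days = November 9, 2030.
The last day of the appeal period: November 9, 2030 + 43 days = December 22, 2030.
From Sunday, December 22, 2030, 7 business days (Dec 23, Dec 24, Dec 25, Dec 26, Dec 27, Dec 30, Dec 31, skipping weekends) brings us to Tuesday, December 31, 2030, which is the date termination becomes effective.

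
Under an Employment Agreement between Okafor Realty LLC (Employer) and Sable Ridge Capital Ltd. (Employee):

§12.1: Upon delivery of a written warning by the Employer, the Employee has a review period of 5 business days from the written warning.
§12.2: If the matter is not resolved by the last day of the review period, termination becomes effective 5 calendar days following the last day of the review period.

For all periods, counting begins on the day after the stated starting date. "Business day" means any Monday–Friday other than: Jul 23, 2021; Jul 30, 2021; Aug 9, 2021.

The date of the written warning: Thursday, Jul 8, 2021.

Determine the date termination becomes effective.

Jul 20, 2021

The last day of the review period: 5 business days after Thursday, Jul 8, 2021, skipping weekends — Jul 9, Jul 12, Jul 13, Jul 14, Jul 15 — lands on Thursday, Jul 15, 2021.
The date termination becomes effective: 5 calendar days after Jul 15, 2021 is Jul 20, 2021.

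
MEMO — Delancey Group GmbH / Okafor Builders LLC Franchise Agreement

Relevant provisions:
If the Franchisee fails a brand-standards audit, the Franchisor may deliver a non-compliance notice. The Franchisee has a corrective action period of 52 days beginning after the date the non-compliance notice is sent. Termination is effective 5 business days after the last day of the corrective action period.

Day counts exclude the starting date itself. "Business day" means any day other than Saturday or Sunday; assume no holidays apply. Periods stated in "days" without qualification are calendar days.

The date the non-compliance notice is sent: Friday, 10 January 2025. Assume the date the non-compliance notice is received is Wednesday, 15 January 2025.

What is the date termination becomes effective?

10 March 2025

Adding 52 calendar days to 10 January 2025 gives 3 March 2025, which is the last day of the corrective action period.
The date termination becomes effective: counting 5 business days from Monday, 3 March 2025 (Mar 4, Mar 5, Mar 6, Mar 7, Mar 10, skipping weekends) reaches Monday, 10 March 2025.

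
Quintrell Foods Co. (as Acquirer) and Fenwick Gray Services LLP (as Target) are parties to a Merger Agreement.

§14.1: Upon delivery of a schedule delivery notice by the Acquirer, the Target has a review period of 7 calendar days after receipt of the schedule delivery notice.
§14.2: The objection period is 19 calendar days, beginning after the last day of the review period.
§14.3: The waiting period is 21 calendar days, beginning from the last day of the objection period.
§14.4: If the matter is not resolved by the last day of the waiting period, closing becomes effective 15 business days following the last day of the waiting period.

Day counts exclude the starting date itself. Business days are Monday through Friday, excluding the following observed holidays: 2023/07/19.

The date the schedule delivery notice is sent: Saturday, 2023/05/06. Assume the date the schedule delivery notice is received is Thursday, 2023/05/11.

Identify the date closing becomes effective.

2023/07/18

The last day of the review period: 7 calendar days after 2023/05/11 is 2023/05/18.
Adding 19 calendar days to 2023/05/18 gives 2023/06/06, which is the last day of the objection period.
The last day of the waiting period: 2023/06/06 + 21 days = 2023/06/27.
The date closing becomes effective: counting 15 business days from Tuesday, 2023/06/27 (Jun 28, Jun 29, Jun 30, Jul 3, …, Jul 14, Jul 17, Jul 18, skipping weekends) reaches Tuesday, 2023/07/18.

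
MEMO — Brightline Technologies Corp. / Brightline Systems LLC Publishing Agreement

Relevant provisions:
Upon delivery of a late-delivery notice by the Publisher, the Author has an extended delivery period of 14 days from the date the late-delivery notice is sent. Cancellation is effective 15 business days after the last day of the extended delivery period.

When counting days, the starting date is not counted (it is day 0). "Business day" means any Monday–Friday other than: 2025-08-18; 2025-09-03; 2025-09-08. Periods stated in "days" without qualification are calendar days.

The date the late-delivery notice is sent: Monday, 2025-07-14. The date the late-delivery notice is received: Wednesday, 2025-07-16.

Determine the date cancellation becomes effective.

Adding 14 calendar days to 2025-07-14 gives 2025-07-28, which is the last day of the extended delivery period.
The date cancellation becomes effective: 15 business days after Monday, 2025-07-28, skipping weekends and the listed holiday on Aug 18 — Jul 29, Jul 30, Jul 31, Aug 1, …, Aug 14, Aug 15, Aug 19 — lands on Tuesday, 2025-08-19.

2025-08-19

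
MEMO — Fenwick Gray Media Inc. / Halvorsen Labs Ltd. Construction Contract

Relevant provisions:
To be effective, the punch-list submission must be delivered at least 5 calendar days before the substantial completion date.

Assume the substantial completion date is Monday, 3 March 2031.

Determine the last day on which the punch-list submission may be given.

Counting back 5 calendar days from 3 March 2031 gives 26 February 2031.

26 February 2031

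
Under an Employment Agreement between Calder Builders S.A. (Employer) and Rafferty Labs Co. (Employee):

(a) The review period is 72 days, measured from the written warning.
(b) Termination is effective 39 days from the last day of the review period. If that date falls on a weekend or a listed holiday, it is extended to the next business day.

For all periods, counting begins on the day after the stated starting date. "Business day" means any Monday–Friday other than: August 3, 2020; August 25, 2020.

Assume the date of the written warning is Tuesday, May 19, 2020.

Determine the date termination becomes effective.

September 7, 2020

The last day of the review period: May 19, 2020 + 72 days = July 30, 2020.
Adding 39 calendar days to July 30, 2020 gives September 7, 2020, which is the date termination becomes effective. September 7, 2020 is a Monday and is not a listed holiday, so no roll-forward applies.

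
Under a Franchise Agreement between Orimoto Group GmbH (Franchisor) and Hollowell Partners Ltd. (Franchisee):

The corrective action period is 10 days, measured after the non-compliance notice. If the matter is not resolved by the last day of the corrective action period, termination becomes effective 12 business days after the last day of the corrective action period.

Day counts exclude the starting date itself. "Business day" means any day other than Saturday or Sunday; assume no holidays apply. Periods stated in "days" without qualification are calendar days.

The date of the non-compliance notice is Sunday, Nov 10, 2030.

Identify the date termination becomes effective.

Adding 10 calendar days to Nov 10, 2030 gives Nov 20, 2030, which is the last day of the corrective action period.
The date termination becomes effective: 12 business days after Wednesday, Nov 20, 2030, skipping weekends — Nov 21, Nov 22, Nov 25, Nov 26, …, Dec 4, Dec 5, Dec 6 — lands on Friday, Dec 6, 2030.

Dec 6, 2030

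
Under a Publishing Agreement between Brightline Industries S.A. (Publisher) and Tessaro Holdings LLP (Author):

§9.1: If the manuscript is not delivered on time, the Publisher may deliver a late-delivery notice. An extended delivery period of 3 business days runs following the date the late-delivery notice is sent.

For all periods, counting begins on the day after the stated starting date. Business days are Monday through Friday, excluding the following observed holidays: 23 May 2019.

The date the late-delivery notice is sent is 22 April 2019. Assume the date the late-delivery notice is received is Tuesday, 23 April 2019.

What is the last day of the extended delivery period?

25 April 2019

The last day of the extended delivery period: counting 3 business days from Monday, 22 April 2019 (Apr 23, Apr 24, Apr 25, skipping weekends) reaches Thursday, 25 April 2019.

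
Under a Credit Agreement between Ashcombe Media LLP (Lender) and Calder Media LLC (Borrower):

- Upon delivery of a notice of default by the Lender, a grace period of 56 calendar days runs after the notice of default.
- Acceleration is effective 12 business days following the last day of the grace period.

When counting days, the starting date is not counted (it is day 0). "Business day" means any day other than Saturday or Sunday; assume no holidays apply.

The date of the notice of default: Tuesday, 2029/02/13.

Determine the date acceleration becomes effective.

2029/04/26

The last day of the grace period: 56 calendar days after 2029/02/13 is 2029/04/10.
The date acceleration becomes effective: 12 business days after Tuesday, 2029/04/10, skipping weekends — Apr 11, Apr 12, Apr 13, Apr 16, …, Apr 24, Apr 25, Apr 26 — lands on Thursday, 2029/04/26.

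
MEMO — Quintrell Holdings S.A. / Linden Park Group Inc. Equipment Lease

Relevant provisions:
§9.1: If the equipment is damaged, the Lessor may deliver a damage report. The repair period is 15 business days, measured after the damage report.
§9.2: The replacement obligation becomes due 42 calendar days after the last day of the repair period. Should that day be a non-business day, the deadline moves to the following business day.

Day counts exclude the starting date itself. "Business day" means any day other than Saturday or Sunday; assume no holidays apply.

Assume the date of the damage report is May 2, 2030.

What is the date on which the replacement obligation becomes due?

Jul 4, 2030

The last day of the repair period: counting 15 business days from Thursday, May 2, 2030 (May 3, May 6, May 7, May 8, …, May 21, May 22, May 23, skipping weekends) reaches Thursday, May 23, 2030.
The date on which the replacement obligation becomes due: May 23, 2030 + 42 days = Jul 4, 2030. Jul 4, 2030 is a Thursday, so no roll-forward applies.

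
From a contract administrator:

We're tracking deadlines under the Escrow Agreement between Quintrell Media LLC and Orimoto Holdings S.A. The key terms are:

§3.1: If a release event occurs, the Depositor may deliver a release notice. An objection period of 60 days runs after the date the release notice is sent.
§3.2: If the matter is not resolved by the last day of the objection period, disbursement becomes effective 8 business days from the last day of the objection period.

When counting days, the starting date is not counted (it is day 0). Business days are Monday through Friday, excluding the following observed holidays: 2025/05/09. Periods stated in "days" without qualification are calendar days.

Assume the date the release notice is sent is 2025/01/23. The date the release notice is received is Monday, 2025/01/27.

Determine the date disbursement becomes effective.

The last day of the objection period: 2025/01/23 + 60 days = 2025/03/24.
The date disbursement becomes effective: 8 business days after Monday, 2025/03/24, skipping weekends — Mar 25, Mar 26, Mar 27, Mar 28, Mar 31, Apr 1, Apr 2, Apr 3 — lands on Thursday, 2025/04/03.

2025/04/03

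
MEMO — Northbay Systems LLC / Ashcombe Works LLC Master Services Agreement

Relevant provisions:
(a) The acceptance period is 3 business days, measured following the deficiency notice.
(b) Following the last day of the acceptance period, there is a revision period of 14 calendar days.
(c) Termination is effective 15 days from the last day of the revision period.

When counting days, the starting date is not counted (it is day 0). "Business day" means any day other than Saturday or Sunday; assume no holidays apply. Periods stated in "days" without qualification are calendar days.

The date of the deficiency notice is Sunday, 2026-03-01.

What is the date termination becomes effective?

2026-04-02

The last day of the acceptance period: 3 business days after Sunday, 2026-03-01, skipping weekends — Mar 2, Mar 3, Mar 4 — lands on Wednesday, 2026-03-04.
The last day of the revision period: 14 calendar days after 2026-03-04 is 2026-03-18.
The date termination becomes effective: 2026-03-18 + 15 days = 2026-04-02.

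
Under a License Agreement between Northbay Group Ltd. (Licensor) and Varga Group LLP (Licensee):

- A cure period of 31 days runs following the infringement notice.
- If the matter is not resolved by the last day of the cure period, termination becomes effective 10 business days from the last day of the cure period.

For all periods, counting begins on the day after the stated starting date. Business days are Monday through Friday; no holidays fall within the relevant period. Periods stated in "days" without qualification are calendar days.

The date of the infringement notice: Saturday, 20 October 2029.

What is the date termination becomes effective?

4 December 2029

The last day of the cure period: 20 October 2029 + 31 days = 20 November 2029.
The date termination becomes effective: 10 business days after Tuesday, 20 November 2029, skipping weekends — Nov 21, Nov 22, Nov 23, Nov 26, Nov 27, Nov 28, Nov 29, Nov 30, Dec 3, Dec 4 — lands on Tuesday, 4 December 2029.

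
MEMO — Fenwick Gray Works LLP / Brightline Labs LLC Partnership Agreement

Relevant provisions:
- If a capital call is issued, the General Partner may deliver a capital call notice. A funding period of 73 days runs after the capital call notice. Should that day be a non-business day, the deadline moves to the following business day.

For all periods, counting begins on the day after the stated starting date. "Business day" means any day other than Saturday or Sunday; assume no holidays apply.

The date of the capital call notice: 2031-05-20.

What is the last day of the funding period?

2031-08-01

The last day of the funding period: 73 calendar days after 2031-05-20 is 2031-08-01. 2031-08-01 is a Friday, so no roll-forward applies.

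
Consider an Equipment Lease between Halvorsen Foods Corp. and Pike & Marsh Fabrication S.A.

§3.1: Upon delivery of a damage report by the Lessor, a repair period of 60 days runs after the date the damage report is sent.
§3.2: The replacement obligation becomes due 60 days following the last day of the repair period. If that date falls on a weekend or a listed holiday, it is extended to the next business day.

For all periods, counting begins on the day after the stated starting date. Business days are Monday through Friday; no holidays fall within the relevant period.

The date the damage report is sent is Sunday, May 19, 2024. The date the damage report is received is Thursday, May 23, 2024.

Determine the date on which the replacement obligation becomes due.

September 16, 2024

The last day of the repair period: 60 calendar days after May 19, 2024 is July 18, 2024.
The date on which the replacement obligation becomes due: 60 calendar days after July 18, 2024 is September 16, 2024. September 16, 2024 is a Monday, so no roll-forward applies.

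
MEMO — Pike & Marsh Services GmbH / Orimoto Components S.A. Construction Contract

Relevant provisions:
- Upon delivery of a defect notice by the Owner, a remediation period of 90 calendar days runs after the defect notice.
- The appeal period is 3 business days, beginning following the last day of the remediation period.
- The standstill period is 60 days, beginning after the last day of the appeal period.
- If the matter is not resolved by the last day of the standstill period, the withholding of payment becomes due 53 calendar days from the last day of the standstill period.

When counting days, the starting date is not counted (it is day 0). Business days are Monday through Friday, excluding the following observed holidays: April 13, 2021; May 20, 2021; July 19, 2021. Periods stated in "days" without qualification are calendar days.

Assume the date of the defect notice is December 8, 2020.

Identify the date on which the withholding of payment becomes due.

The last day of the remediation period: December 8, 2020 + 90 days = March 8, 2021.
The last day of the appeal period: counting 3 business days from Monday, March 8, 2021 (Mar 9, Mar 10, Mar 11, skipping weekends) reaches Thursday, March 11, 2021.
Adding 60 calendar days to March 11, 2021 gives May 10, 2021, which is the last day of the standstill period.
The date on which the withholding of payment becomes due: May 10, 2021 + 53 days = July 2, 2021.

July 2, 2021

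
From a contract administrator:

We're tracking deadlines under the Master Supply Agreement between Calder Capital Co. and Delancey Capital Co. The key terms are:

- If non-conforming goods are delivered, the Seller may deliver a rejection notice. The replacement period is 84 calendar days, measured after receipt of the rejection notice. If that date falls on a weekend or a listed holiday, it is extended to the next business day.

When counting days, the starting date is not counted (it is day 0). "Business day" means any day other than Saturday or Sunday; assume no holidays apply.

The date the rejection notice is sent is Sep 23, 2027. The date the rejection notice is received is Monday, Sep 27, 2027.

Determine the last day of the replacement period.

Dec 20, 2027

Adding 84 calendar days to Sep 27, 2027 gives Dec 20, 2027, which is the last day of the replacement period. Dec 20, 2027 is a Monday, so no roll-forward applies.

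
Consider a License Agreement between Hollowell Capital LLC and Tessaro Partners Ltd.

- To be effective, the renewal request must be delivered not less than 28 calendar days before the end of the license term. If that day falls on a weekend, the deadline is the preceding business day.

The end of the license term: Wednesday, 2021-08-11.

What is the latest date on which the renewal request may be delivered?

2021-07-14

Counting back 28 calendar days from 2021-08-11 gives 2021-07-14. That is a Wednesday, so no adjustment is needed.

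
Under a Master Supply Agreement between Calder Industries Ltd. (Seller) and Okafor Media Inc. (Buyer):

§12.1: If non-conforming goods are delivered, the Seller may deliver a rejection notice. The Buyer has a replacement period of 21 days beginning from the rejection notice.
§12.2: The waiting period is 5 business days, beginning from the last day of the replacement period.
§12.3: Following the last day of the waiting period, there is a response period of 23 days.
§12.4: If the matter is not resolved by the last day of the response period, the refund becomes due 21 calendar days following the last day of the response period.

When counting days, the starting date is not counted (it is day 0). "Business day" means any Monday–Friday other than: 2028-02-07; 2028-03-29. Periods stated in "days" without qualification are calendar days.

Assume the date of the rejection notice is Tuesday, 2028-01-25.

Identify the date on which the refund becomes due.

The last day of the replacement period: 2028-01-25 + 21 days = 2028-02-15.
The last day of the waiting period: 5 business days after Tuesday, 2028-02-15, skipping weekends — Feb 16, Feb 17, Feb 18, Feb 21, Feb 22 — lands on Tuesday, 2028-02-22.
The last day of the response period: 23 calendar days after 2028-02-22 is 2028-03-16.
Adding 21 calendar days to 2028-03-16 gives 2028-04-06, which is the date on which the refund becomes due.

2028-04-06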